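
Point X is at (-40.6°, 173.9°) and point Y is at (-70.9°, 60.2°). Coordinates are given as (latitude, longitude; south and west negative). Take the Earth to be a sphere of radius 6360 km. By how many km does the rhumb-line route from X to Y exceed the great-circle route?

Great circle: cos σ = sin φ₁ sin φ₂ + cos φ₁ cos φ₂ cos Δλ,  σ = 1.0297 rad → d_gc = 6548.8 km
Rhumb line: Δψ = -1.0057, q = Δφ/Δψ = 0.5258, d_rh = R√(Δφ²+q²Δλ²) = 7440.1 km
Excess = 7440.1 − 6548.8 = 891.3 ≈ 891 km

891 km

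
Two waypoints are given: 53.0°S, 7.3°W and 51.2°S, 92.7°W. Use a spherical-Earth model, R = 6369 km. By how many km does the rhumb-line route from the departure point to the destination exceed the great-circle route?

358 km

Great circle: cos σ = sin φ₁ sin φ₂ + cos φ₁ cos φ₂ cos Δλ,  σ = 0.8597 rad → d_gc = 5475.6 km
Rhumb line: Δψ = +0.0512, q = Δφ/Δψ = 0.6142, d_rh = R√(Δφ²+q²Δλ²) = 5833.9 km
Excess = 5833.9 − 5475.6 = 358.3 ≈ 358 km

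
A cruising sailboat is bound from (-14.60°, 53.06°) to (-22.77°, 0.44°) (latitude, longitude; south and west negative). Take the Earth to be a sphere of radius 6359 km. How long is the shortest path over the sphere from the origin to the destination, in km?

5578 km

cos σ = sin φ₁ sin φ₂ + cos φ₁ cos φ₂ cos Δλ
      = sin(-14.60°)sin(-22.77°) + cos(-14.60°)cos(-22.77°)cos(-52.62°) = 0.6393
σ = 50.263° → d = Rσ = 6359·0.87725 = 5578 km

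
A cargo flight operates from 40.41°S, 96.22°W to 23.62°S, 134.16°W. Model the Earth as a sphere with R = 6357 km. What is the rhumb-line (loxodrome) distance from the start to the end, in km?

Rhumb course C = atan2(Δλ, Δψ) with Δψ = ln[tan(π/4+φ₂/2)/tan(π/4+φ₁/2)] = +0.3478, Δλ = -0.6622 → C = 297.71°
d = R·|Δφ| / |cos C| = 6357·0.29304 / 0.46503 = 4006 km

4006 km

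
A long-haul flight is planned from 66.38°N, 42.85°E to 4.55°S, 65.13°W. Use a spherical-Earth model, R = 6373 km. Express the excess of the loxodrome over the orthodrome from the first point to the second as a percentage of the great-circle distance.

6.5%

Great circle: σ = 1.7680 rad → d_gc = Rσ = 11267.8 km
Rhumb: Δφ = -1.2380, Δλ = -1.8846, Δψ = -1.6445, q = Δφ/Δψ = 0.7528 → d_rh = R√(Δφ²+q²Δλ²) = 11999.8 km
Excess = (11999.8 − 11267.8) / 11267.8 = 732.0 / 11267.8 = 6.50% ≈ 6.5%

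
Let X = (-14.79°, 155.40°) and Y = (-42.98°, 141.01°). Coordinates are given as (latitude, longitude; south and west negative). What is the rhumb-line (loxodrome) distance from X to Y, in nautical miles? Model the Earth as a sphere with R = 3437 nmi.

Δψ = ln[tan(π/4+φ₂/2)/tan(π/4+φ₁/2)] = -0.5713;  Δφ = -0.4920 rad,  Δλ = -0.2512 rad
q = Δφ/Δψ = 0.8612
d = R·√(Δφ² + q²Δλ²) = 3437·0.53745 = 1847 nmi

1847 nmi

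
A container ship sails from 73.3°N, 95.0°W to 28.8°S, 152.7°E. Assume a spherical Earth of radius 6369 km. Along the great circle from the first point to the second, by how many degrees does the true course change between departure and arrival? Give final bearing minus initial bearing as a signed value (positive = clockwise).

At departure: θ₁ = atan2(sin Δλ cos φ₂, cos φ₁ sin φ₂ − sin φ₁ cos φ₂ cos Δλ) = 282.52°
At arrival: θ₂ = atan2(sin Δλ cos φ₁, −cos φ₂ sin φ₁ + sin φ₂ cos φ₁ cos Δλ) = 198.67°
Δθ = θ₂ − θ₁ = -83.9°

-83.9°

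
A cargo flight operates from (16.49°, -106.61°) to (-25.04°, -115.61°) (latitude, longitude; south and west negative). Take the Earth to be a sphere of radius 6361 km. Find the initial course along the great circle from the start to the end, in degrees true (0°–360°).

192.1°

θ = atan2( sin Δλ·cos φ₂ ,  cos φ₁ sin φ₂ − sin φ₁ cos φ₂ cos Δλ )
  = atan2(-0.1417, -0.6598) = 192.12°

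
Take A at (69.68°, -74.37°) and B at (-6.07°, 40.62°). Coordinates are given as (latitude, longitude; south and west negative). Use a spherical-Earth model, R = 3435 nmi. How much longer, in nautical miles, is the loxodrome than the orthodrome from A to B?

503 nmi

Great circle: cos σ = sin φ₁ sin φ₂ + cos φ₁ cos φ₂ cos Δλ,  σ = 1.8184 rad → d_gc = 6246.1 nmi
Rhumb line: Δψ = -1.8253, q = Δφ/Δψ = 0.7243, d_rh = R√(Δφ²+q²Δλ²) = 6749.5 nmi
Excess = 6749.5 − 6246.1 = 503.4 ≈ 503 nmi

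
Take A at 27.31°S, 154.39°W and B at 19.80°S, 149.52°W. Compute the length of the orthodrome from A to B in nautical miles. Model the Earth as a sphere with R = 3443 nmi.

Haversine: a = sin²(Δφ/2)+cos φ₁ cos φ₂ sin²(Δλ/2) = 0.00580;  σ = 2·atan2(√a,√(1−a))
σ = 8.734° → d = Rσ = 3443·0.15244 = 525 nmi

525 nmi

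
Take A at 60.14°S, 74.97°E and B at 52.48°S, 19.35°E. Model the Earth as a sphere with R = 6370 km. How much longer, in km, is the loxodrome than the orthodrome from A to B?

Great circle: cos σ = sin φ₁ sin φ₂ + cos φ₁ cos φ₂ cos Δλ,  σ = 0.5373 rad → d_gc = 3422.8 km
Rhumb line: Δψ = +0.2420, q = Δφ/Δψ = 0.5524, d_rh = R√(Δφ²+q²Δλ²) = 3520.5 km
Excess = 3520.5 − 3422.8 = 97.7 ≈ 98 km

98 km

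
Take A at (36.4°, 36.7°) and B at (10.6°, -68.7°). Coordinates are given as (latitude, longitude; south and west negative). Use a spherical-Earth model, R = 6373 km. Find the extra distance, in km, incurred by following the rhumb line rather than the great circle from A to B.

Great circle: cos σ = sin φ₁ sin φ₂ + cos φ₁ cos φ₂ cos Δλ,  σ = 1.6719 rad → d_gc = 10655.1 km
Rhumb line: Δψ = -0.4969, q = Δφ/Δψ = 0.9063, d_rh = R√(Δφ²+q²Δλ²) = 11005.7 km
Excess = 11005.7 − 10655.1 = 350.6 ≈ 351 km

351 km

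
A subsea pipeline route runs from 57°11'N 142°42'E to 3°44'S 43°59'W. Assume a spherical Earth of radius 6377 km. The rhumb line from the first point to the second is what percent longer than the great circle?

23.1%

Great circle: σ = 2.2041 rad → d_gc = Rσ = 14055.8 km
Rhumb: Δφ = -1.0632, Δλ = +3.0249, Δψ = -1.2878, q = Δφ/Δψ = 0.8256 → d_rh = R√(Δφ²+q²Δλ²) = 17309.2 km
Excess = (17309.2 − 14055.8) / 14055.8 = 3253.4 / 14055.8 = 23.146% ≈ 23.1%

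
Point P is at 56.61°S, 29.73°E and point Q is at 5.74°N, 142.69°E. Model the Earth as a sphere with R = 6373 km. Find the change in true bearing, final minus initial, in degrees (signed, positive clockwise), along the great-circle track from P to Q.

Initial bearing θ₁ = atan2(sin Δλ cos φ₂, cos φ₁ sin φ₂ − sin φ₁ cos φ₂ cos Δλ) = 106.36°
Final bearing θ₂ = (initial bearing from the destination back to the start) + 180° = 32.05°
Δθ = θ₂ − θ₁ = -74.3°

-74.3°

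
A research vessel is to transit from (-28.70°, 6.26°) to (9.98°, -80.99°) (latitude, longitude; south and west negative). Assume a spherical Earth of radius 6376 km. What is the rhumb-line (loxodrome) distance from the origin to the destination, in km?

10326 km

Rhumb course C = atan2(Δλ, Δψ) with Δψ = ln[tan(π/4+φ₂/2)/tan(π/4+φ₁/2)] = +0.6983, Δλ = -1.5228 → C = 294.64°
d = R·|Δφ| / |cos C| = 6376·0.67509 / 0.41685 = 10326 km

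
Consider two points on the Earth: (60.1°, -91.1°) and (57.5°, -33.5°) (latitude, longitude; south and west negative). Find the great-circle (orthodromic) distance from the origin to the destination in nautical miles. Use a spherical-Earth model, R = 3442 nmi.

1742 nmi

cos σ = sin φ₁ sin φ₂ + cos φ₁ cos φ₂ cos Δλ
      = sin(60.10°)sin(57.50°) + cos(60.10°)cos(57.50°)cos(57.60°) = 0.8746
σ = 28.997° → d = Rσ = 3442·0.50609 = 1742 nmi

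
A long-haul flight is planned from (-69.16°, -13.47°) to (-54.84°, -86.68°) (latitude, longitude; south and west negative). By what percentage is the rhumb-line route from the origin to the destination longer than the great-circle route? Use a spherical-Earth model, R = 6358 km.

Great circle: σ = 0.6037 rad → d_gc = Rσ = 3838.3 km
Rhumb: Δφ = +0.2499, Δλ = -1.2778, Δψ = +0.5440, q = Δφ/Δψ = 0.4594 → d_rh = R√(Δφ²+q²Δλ²) = 4056.5 km
Excess = (4056.5 − 3838.3) / 3838.3 = 218.2 / 3838.3 = 5.68% ≈ 5.7%

5.7%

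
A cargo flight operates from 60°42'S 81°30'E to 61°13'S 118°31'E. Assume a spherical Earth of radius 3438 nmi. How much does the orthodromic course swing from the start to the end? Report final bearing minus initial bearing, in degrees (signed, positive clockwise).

Initial bearing θ₁ = atan2(sin Δλ cos φ₂, cos φ₁ sin φ₂ − sin φ₁ cos φ₂ cos Δλ) = 107.90°
Final bearing θ₂ = (initial bearing from the destination back to the start) + 180° = 75.28°
Δθ = θ₂ − θ₁ = -32.6°

-32.6°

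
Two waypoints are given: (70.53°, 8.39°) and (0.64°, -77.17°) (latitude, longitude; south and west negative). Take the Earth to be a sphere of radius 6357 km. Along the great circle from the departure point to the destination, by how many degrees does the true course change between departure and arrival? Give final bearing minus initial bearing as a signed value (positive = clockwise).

-66.6°

Initial bearing θ₁ = atan2(sin Δλ cos φ₂, cos φ₁ sin φ₂ − sin φ₁ cos φ₂ cos Δλ) = 266.03°
Final bearing θ₂ = (initial bearing from the destination back to the start) + 180° = 199.42°
Δθ = θ₂ − θ₁ = -66.6°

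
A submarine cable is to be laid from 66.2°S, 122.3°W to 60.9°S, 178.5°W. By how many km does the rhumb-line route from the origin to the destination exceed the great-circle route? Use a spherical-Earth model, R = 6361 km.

Great circle: cos σ = sin φ₁ sin φ₂ + cos φ₁ cos φ₂ cos Δλ,  σ = 0.4308 rad → d_gc = 2740.1 km
Rhumb line: Δψ = +0.2084, q = Δφ/Δψ = 0.4440, d_rh = R√(Δφ²+q²Δλ²) = 2831.9 km
Excess = 2831.9 − 2740.1 = 91.8 ≈ 92 km

92 km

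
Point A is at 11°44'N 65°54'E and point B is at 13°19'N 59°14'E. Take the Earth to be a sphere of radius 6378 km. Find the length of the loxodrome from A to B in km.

746 km

Δψ = ln[tan(π/4+φ₂/2)/tan(π/4+φ₁/2)] = +0.0283;  Δφ = +0.0276 rad,  Δλ = -0.1164 rad
q = Δφ/Δψ = 0.9762
d = R·√(Δφ² + q²Δλ²) = 6378·0.11690 = 746 km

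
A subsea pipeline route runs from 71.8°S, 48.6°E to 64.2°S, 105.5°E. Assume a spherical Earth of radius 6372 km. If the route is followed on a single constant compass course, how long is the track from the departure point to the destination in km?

Rhumb course C = atan2(Δλ, Δψ) with Δψ = ln[tan(π/4+φ₂/2)/tan(π/4+φ₁/2)] = +0.3576, Δλ = +0.9931 → C = 70.20°
d = R·|Δφ| / |cos C| = 6372·0.13265 / 0.33879 = 2495 km

2495 km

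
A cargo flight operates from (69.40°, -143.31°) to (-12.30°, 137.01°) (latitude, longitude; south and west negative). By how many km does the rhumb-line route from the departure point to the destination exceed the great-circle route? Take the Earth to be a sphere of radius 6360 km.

Great circle: cos σ = sin φ₁ sin φ₂ + cos φ₁ cos φ₂ cos Δλ,  σ = 1.7091 rad → d_gc = 10869.6 km
Rhumb line: Δψ = -1.9216, q = Δφ/Δψ = 0.7421, d_rh = R√(Δφ²+q²Δλ²) = 11194.8 km
Excess = 11194.8 − 10869.6 = 325.2 ≈ 325 km

325 km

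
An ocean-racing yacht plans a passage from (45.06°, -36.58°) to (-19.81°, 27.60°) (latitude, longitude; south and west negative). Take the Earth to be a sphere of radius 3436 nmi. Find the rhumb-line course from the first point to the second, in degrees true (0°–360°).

Δψ = ln[tan(π/4+φ₂/2)/tan(π/4+φ₁/2)] = -1.2357
Δλ = +1.1202 rad (taken the short way round)
course = atan2(Δλ, Δψ) = 137.81°

137.8°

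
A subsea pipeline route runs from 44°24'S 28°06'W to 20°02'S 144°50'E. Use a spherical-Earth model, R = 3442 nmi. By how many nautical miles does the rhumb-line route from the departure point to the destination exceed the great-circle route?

Great circle: cos σ = sin φ₁ sin φ₂ + cos φ₁ cos φ₂ cos Δλ,  σ = 2.0114 rad → d_gc = 6923.1 nmi
Rhumb line: Δψ = +0.5096, q = Δφ/Δψ = 0.8345, d_rh = R√(Δφ²+q²Δλ²) = 8791.8 nmi
Excess = 8791.8 − 6923.1 = 1868.7 ≈ 1869 nmi

1869 nmi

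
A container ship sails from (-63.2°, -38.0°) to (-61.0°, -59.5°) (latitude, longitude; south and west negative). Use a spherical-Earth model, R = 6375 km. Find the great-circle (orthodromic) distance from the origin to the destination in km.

1140 km

Haversine: a = sin²(Δφ/2)+cos φ₁ cos φ₂ sin²(Δλ/2) = 0.00797;  σ = 2·atan2(√a,√(1−a))
σ = 10.246° → d = Rσ = 6375·0.17883 = 1140 km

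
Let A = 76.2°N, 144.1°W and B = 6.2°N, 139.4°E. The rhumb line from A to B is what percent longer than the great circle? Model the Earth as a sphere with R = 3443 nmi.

Great circle: σ = 1.4099 rad → d_gc = Rσ = 4854.2 nmi
Rhumb: Δφ = -1.2217, Δλ = -1.3352, Δψ = -2.0034, q = Δφ/Δψ = 0.6098 → d_rh = R√(Δφ²+q²Δλ²) = 5055.0 nmi
Excess = (5055.0 − 4854.2) / 4854.2 = 200.8 / 4854.2 = 4.14% ≈ 4.1%

4.1%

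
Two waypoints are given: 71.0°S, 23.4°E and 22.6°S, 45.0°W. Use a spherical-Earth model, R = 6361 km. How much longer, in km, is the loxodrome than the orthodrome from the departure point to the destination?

Great circle: cos σ = sin φ₁ sin φ₂ + cos φ₁ cos φ₂ cos Δλ,  σ = 1.0770 rad → d_gc = 6850.6 km
Rhumb line: Δψ = +1.3826, q = Δφ/Δψ = 0.6110, d_rh = R√(Δφ²+q²Δλ²) = 7099.2 km
Excess = 7099.2 − 6850.6 = 248.6 ≈ 249 km

249 km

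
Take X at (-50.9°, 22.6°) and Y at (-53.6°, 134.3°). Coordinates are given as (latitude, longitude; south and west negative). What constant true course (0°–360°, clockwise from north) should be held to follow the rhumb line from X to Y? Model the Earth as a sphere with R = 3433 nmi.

92.3°

Δψ = ln[tan(π/4+φ₂/2)/tan(π/4+φ₁/2)] = -0.0770
Δλ = +1.9495 rad (taken the short way round)
course = atan2(Δλ, Δψ) = 92.26°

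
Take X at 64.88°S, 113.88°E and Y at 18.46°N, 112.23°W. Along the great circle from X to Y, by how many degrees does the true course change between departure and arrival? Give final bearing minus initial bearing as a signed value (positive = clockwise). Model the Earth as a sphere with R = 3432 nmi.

-102.2°

Initial bearing θ₁ = atan2(sin Δλ cos φ₂, cos φ₁ sin φ₂ − sin φ₁ cos φ₂ cos Δλ) = 123.99°
Final bearing θ₂ = (initial bearing from the destination back to the start) + 180° = 21.78°
Δθ = θ₂ − θ₁ = -102.2°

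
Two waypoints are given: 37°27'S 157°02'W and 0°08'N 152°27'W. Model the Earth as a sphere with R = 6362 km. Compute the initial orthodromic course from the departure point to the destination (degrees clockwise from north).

7.5°

θ = atan2( sin Δλ·cos φ₂ ,  cos φ₁ sin φ₂ − sin φ₁ cos φ₂ cos Δλ )
  = atan2(+0.0799, +0.6080) = 7.49°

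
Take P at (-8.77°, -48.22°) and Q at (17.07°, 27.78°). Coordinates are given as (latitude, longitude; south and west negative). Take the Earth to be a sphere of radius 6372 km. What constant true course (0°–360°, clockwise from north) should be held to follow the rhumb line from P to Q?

Δψ = ln[tan(π/4+φ₂/2)/tan(π/4+φ₁/2)] = +0.4561
Δλ = +1.3265 rad (taken the short way round)
course = atan2(Δλ, Δψ) = 71.02°

71.0°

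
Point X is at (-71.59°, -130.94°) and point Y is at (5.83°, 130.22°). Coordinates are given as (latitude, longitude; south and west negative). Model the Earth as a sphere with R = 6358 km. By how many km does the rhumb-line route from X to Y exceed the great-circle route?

Great circle: cos σ = sin φ₁ sin φ₂ + cos φ₁ cos φ₂ cos Δλ,  σ = 1.7160 rad → d_gc = 10910.1 km
Rhumb line: Δψ = +1.9218, q = Δφ/Δψ = 0.7031, d_rh = R√(Δφ²+q²Δλ²) = 11544.8 km
Excess = 11544.8 − 10910.1 = 634.7 ≈ 635 km

635 km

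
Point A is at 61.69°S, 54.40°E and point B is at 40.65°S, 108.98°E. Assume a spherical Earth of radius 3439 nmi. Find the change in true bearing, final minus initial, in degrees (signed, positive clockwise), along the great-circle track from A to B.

-44.5°

Initial bearing θ₁ = atan2(sin Δλ cos φ₂, cos φ₁ sin φ₂ − sin φ₁ cos φ₂ cos Δλ) = 82.79°
Final bearing θ₂ = (initial bearing from the destination back to the start) + 180° = 38.33°
Δθ = θ₂ − θ₁ = -44.5°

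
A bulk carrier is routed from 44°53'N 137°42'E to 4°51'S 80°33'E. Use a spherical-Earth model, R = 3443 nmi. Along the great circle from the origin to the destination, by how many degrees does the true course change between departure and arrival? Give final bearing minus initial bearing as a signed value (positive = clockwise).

At departure: θ₁ = atan2(sin Δλ cos φ₂, cos φ₁ sin φ₂ − sin φ₁ cos φ₂ cos Δλ) = 242.20°
At arrival: θ₂ = atan2(sin Δλ cos φ₁, −cos φ₂ sin φ₁ + sin φ₂ cos φ₁ cos Δλ) = 218.98°
Δθ = θ₂ − θ₁ = -23.2°

-23.2°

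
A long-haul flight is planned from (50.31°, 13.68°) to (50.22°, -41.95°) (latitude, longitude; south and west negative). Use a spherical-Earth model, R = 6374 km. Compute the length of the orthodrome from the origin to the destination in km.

cos σ = sin φ₁ sin φ₂ + cos φ₁ cos φ₂ cos Δλ
      = sin(50.31°)sin(50.22°) + cos(50.31°)cos(50.22°)cos(-55.63°) = 0.8221
σ = 34.709° → d = Rσ = 6374·0.60578 = 3861 km

3861 km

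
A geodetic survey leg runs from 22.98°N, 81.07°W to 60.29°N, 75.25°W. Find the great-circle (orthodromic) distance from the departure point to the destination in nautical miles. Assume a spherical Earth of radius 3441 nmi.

Haversine: a = sin²(Δφ/2)+cos φ₁ cos φ₂ sin²(Δλ/2) = 0.10349;  σ = 2·atan2(√a,√(1−a))
σ = 37.532° → d = Rσ = 3441·0.65505 = 2254 nmi

2254 nmi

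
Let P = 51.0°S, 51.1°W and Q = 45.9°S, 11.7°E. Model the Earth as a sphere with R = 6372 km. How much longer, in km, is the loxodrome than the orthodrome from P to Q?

137 km

Great circle: cos σ = sin φ₁ sin φ₂ + cos φ₁ cos φ₂ cos Δλ,  σ = 0.7101 rad → d_gc = 4525.0 km
Rhumb line: Δψ = +0.1344, q = Δφ/Δψ = 0.6625, d_rh = R√(Δφ²+q²Δλ²) = 4661.6 km
Excess = 4661.6 − 4525.0 = 136.6 ≈ 137 km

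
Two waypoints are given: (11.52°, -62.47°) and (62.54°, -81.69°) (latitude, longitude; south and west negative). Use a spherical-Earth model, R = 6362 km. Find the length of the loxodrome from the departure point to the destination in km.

Δψ = ln[tan(π/4+φ₂/2)/tan(π/4+φ₁/2)] = +1.2068;  Δφ = +0.8905 rad,  Δλ = -0.3355 rad
q = Δφ/Δψ = 0.7379
d = R·√(Δφ² + q²Δλ²) = 6362·0.92423 = 5880 km

5880 km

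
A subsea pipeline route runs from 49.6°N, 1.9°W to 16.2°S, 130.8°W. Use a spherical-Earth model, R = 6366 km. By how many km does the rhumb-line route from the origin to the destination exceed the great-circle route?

Great circle: cos σ = sin φ₁ sin φ₂ + cos φ₁ cos φ₂ cos Δλ,  σ = 2.2184 rad → d_gc = 14122.5 km
Rhumb line: Δψ = -1.2865, q = Δφ/Δψ = 0.8927, d_rh = R√(Δφ²+q²Δλ²) = 14727.8 km
Excess = 14727.8 − 14122.5 = 605.3 ≈ 605 km

605 km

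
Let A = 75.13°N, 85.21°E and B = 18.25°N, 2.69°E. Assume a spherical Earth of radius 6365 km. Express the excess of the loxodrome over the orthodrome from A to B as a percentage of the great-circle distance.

5.5%

Great circle: σ = 1.2298 rad → d_gc = Rσ = 7827.8 km
Rhumb: Δφ = -0.9927, Δλ = -1.4402, Δψ = -1.7123, q = Δφ/Δψ = 0.5798 → d_rh = R√(Δφ²+q²Δλ²) = 8256.7 km
Excess = (8256.7 − 7827.8) / 7827.8 = 428.9 / 7827.8 = 5.48% ≈ 5.5%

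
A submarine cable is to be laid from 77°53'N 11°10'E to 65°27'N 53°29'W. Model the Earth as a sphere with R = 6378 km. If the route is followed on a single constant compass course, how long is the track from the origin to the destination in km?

2578 km

Δψ = ln[tan(π/4+φ₂/2)/tan(π/4+φ₁/2)] = -0.7179;  Δφ = -0.2170 rad,  Δλ = -1.1284 rad
q = Δφ/Δψ = 0.3023
d = R·√(Δφ² + q²Δλ²) = 6378·0.40427 = 2578 km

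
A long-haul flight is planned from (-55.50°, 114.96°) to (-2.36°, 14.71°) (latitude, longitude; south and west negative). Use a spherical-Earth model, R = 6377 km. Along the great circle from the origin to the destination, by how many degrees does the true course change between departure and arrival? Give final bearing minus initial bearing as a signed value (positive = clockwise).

+65.8°

Initial bearing θ₁ = atan2(sin Δλ cos φ₂, cos φ₁ sin φ₂ − sin φ₁ cos φ₂ cos Δλ) = 260.20°
Final bearing θ₂ = (initial bearing from the destination back to the start) + 180° = 326.04°
Δθ = θ₂ − θ₁ = +65.8°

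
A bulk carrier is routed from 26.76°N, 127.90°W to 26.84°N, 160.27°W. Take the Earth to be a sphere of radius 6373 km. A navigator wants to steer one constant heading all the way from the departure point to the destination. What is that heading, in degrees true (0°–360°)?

Δψ = ln[tan(π/4+φ₂/2)/tan(π/4+φ₁/2)] = +0.0016
Δλ = -0.5650 rad (taken the short way round)
course = atan2(Δλ, Δψ) = 270.16°

270.2°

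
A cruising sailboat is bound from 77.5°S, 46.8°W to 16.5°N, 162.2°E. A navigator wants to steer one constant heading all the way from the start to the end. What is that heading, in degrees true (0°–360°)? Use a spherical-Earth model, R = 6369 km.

313.5°

Δψ = ln[tan(π/4+φ₂/2)/tan(π/4+φ₁/2)] = +2.5037
Δλ = -2.6354 rad (taken the short way round)
course = atan2(Δλ, Δψ) = 313.53°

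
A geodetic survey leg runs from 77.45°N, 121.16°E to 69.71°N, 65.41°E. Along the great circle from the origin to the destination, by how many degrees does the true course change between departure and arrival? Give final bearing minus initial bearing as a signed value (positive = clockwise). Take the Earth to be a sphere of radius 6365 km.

Initial bearing θ₁ = atan2(sin Δλ cos φ₂, cos φ₁ sin φ₂ − sin φ₁ cos φ₂ cos Δλ) = 272.66°
Final bearing θ₂ = (initial bearing from the destination back to the start) + 180° = 218.75°
Δθ = θ₂ − θ₁ = -53.9°

-53.9°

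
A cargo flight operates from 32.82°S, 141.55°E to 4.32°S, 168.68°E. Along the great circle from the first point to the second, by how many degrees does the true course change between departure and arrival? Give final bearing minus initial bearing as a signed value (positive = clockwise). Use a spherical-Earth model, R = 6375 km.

-9.1°

At departure: θ₁ = atan2(sin Δλ cos φ₂, cos φ₁ sin φ₂ − sin φ₁ cos φ₂ cos Δλ) = 47.43°
At arrival: θ₂ = atan2(sin Δλ cos φ₁, −cos φ₂ sin φ₁ + sin φ₂ cos φ₁ cos Δλ) = 38.36°
Δθ = θ₂ − θ₁ = -9.1°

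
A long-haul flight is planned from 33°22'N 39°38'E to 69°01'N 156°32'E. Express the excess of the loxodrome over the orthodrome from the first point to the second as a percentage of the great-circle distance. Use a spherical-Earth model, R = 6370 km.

13.4%

Great circle: σ = 1.1829 rad → d_gc = Rσ = 7535.3 km
Rhumb: Δφ = +0.6222, Δλ = +2.0403, Δψ = +1.0680, q = Δφ/Δψ = 0.5826 → d_rh = R√(Δφ²+q²Δλ²) = 8546.3 km
Excess = (8546.3 − 7535.3) / 7535.3 = 1011.0 / 7535.3 = 13.42% ≈ 13.4%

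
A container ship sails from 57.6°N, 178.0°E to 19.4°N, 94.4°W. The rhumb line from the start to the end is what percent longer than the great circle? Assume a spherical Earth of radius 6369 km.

4.7%

Great circle: σ = 1.2644 rad → d_gc = Rσ = 8053.0 km
Rhumb: Δφ = -0.6667, Δλ = +1.5289, Δψ = -0.8908, q = Δφ/Δψ = 0.7484 → d_rh = R√(Δφ²+q²Δλ²) = 8434.9 km
Excess = (8434.9 − 8053.0) / 8053.0 = 381.9 / 8053.0 = 4.74% ≈ 4.7%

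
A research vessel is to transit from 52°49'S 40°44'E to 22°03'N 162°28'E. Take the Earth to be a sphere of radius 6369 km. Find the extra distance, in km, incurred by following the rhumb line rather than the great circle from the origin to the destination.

479 km

Great circle: cos σ = sin φ₁ sin φ₂ + cos φ₁ cos φ₂ cos Δλ,  σ = 2.2065 rad → d_gc = 14053.0 km
Rhumb line: Δψ = +1.4842, q = Δφ/Δψ = 0.8804, d_rh = R√(Δφ²+q²Δλ²) = 14531.9 km
Excess = 14531.9 − 14053.0 = 478.9 ≈ 479 km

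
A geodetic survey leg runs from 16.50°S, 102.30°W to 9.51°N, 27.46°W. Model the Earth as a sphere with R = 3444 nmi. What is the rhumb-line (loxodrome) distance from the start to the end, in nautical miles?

4718 nmi

Rhumb course C = atan2(Δλ, Δψ) with Δψ = ln[tan(π/4+φ₂/2)/tan(π/4+φ₁/2)] = +0.4588, Δλ = +1.3062 → C = 70.65°
d = R·|Δφ| / |cos C| = 3444·0.45396 / 0.33139 = 4718 nmi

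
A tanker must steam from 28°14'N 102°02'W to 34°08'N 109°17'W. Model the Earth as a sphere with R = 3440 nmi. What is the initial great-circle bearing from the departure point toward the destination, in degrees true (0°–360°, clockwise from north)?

N = sin Δλ·cos φ₂ = -0.1045;  D = cos φ₁ sin φ₂ − sin φ₁ cos φ₂ cos Δλ = +0.1059
initial course = atan2(N, D) = 315.40°

315.4°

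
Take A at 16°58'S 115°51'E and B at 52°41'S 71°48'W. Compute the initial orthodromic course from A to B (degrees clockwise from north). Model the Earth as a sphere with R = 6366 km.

θ = atan2( sin Δλ·cos φ₂ ,  cos φ₁ sin φ₂ − sin φ₁ cos φ₂ cos Δλ )
  = atan2(+0.0807, -0.9360) = 175.07°

175.1°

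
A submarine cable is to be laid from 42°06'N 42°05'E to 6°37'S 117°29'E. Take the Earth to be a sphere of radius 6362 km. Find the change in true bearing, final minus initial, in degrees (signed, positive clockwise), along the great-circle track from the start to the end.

+29.0°

Initial bearing θ₁ = atan2(sin Δλ cos φ₂, cos φ₁ sin φ₂ − sin φ₁ cos φ₂ cos Δλ) = 104.77°
Final bearing θ₂ = (initial bearing from the destination back to the start) + 180° = 133.76°
Δθ = θ₂ − θ₁ = +29.0°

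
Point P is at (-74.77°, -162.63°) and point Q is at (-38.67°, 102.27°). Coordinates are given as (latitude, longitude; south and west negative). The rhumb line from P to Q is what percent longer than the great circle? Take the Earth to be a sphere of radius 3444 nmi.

9.1%

Great circle: σ = 0.9463 rad → d_gc = Rσ = 3259.2 nmi
Rhumb: Δφ = +0.6301, Δλ = -1.6598, Δψ = +1.2793, q = Δφ/Δψ = 0.4925 → d_rh = R√(Δφ²+q²Δλ²) = 3554.6 nmi
Excess = (3554.6 − 3259.2) / 3259.2 = 295.4 / 3259.2 = 9.06% ≈ 9.1%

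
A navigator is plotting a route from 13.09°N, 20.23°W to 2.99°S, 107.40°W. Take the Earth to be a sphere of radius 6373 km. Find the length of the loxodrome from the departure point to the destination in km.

Δψ = ln[tan(π/4+φ₂/2)/tan(π/4+φ₁/2)] = -0.2827;  Δφ = -0.2806 rad,  Δλ = -1.5214 rad
q = Δφ/Δψ = 0.9928
d = R·√(Δφ² + q²Δλ²) = 6373·1.53629 = 9791 km

9791 km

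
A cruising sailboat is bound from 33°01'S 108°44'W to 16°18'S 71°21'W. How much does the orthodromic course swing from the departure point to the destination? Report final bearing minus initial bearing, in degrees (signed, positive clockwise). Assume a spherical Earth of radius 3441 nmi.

-16.2°

Initial bearing θ₁ = atan2(sin Δλ cos φ₂, cos φ₁ sin φ₂ − sin φ₁ cos φ₂ cos Δλ) = 72.82°
Final bearing θ₂ = (initial bearing from the destination back to the start) + 180° = 56.58°
Δθ = θ₂ − θ₁ = -16.2°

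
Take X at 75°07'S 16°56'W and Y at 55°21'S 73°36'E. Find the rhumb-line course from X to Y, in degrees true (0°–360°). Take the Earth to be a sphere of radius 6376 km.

Meridional parts: M(φ₁)=-2.0355, M(φ₂)=-1.1649 → ΔM = +0.8706;  Δλ = +1.5801 rad
tan C = Δλ / ΔM = +1.8151 → C = 61.15°

61.1°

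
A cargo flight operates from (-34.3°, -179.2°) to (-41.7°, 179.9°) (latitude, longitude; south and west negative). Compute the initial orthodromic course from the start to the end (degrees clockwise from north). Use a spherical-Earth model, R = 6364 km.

185.2°

θ = atan2( sin Δλ·cos φ₂ ,  cos φ₁ sin φ₂ − sin φ₁ cos φ₂ cos Δλ )
  = atan2(-0.0117, -0.1288) = 185.20°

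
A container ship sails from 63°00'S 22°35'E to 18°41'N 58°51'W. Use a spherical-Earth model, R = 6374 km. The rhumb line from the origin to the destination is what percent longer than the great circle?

2.2%

Great circle: σ = 1.7940 rad → d_gc = Rσ = 11435.0 km
Rhumb: Δφ = +1.4256, Δλ = -1.4213, Δψ = +1.7588, q = Δφ/Δψ = 0.8106 → d_rh = R√(Δφ²+q²Δλ²) = 11683.2 km
Excess = (11683.2 − 11435.0) / 11435.0 = 248.2 / 11435.0 = 2.17% ≈ 2.2%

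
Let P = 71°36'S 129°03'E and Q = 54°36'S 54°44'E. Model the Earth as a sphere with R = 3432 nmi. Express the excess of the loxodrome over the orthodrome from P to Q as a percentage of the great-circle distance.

6.0%

Great circle: σ = 0.6043 rad → d_gc = Rσ = 2074.06 nmi
Rhumb: Δφ = +0.2967, Δλ = -1.2971, Δψ = +0.6783, q = Δφ/Δψ = 0.4375 → d_rh = R√(Δφ²+q²Δλ²) = 2197.52 nmi
Excess = (2197.52 − 2074.06) / 2074.06 = 123.46 / 2074.06 = 5.953% ≈ 6.0%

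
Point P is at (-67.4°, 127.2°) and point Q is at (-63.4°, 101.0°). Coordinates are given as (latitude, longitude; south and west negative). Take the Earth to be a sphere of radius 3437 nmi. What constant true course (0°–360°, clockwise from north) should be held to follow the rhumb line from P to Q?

Δψ = ln[tan(π/4+φ₂/2)/tan(π/4+φ₁/2)] = +0.1681
Δλ = -0.4573 rad (taken the short way round)
course = atan2(Δλ, Δψ) = 290.18°

290.2°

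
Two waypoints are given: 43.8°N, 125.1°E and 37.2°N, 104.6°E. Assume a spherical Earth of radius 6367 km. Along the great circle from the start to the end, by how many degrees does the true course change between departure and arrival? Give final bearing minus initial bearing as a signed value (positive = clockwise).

-13.4°

Initial bearing θ₁ = atan2(sin Δλ cos φ₂, cos φ₁ sin φ₂ − sin φ₁ cos φ₂ cos Δλ) = 253.99°
Final bearing θ₂ = (initial bearing from the destination back to the start) + 180° = 240.57°
Δθ = θ₂ − θ₁ = -13.4°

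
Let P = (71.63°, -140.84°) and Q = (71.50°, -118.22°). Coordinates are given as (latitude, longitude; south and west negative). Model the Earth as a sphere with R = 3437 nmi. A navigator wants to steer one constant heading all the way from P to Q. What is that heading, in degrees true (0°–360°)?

91.0°

Δψ = ln[tan(π/4+φ₂/2)/tan(π/4+φ₁/2)] = -0.0072
Δλ = +0.3948 rad (taken the short way round)
course = atan2(Δλ, Δψ) = 91.04°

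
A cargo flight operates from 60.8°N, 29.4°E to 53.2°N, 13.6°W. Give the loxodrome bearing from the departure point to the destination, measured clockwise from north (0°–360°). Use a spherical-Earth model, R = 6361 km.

251.9°

Δψ = ln[tan(π/4+φ₂/2)/tan(π/4+φ₁/2)] = -0.2446
Δλ = -0.7505 rad (taken the short way round)
course = atan2(Δλ, Δψ) = 251.95°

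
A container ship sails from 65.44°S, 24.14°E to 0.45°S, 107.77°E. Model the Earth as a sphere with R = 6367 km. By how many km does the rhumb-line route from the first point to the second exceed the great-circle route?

Great circle: cos σ = sin φ₁ sin φ₂ + cos φ₁ cos φ₂ cos Δλ,  σ = 1.5175 rad → d_gc = 9662.0 km
Rhumb line: Δψ = +1.5169, q = Δφ/Δψ = 0.7478, d_rh = R√(Δφ²+q²Δλ²) = 10022.4 km
Excess = 10022.4 − 9662.0 = 360.4 ≈ 360 km

360 km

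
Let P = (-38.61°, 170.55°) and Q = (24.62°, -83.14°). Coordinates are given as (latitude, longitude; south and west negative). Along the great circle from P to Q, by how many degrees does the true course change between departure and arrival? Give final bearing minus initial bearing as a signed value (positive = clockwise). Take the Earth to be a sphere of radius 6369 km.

Initial bearing θ₁ = atan2(sin Δλ cos φ₂, cos φ₁ sin φ₂ − sin φ₁ cos φ₂ cos Δλ) = 79.21°
Final bearing θ₂ = (initial bearing from the destination back to the start) + 180° = 57.60°
Δθ = θ₂ − θ₁ = -21.6°

-21.6°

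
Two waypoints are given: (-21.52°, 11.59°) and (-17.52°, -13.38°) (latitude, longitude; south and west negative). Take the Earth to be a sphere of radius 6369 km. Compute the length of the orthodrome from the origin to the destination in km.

Haversine: a = sin²(Δφ/2)+cos φ₁ cos φ₂ sin²(Δλ/2) = 0.04268;  σ = 2·atan2(√a,√(1−a))
σ = 23.845° → d = Rσ = 6369·0.41617 = 2651 km

2651 km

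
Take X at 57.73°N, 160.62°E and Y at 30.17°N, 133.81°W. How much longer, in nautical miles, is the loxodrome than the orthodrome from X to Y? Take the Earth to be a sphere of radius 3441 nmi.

Great circle: cos σ = sin φ₁ sin φ₂ + cos φ₁ cos φ₂ cos Δλ,  σ = 0.9073 rad → d_gc = 3122.2 nmi
Rhumb line: Δψ = -0.6876, q = Δφ/Δψ = 0.6996, d_rh = R√(Δφ²+q²Δλ²) = 3213.9 nmi
Excess = 3213.9 − 3122.2 = 91.7 ≈ 92 nmi

92 nmi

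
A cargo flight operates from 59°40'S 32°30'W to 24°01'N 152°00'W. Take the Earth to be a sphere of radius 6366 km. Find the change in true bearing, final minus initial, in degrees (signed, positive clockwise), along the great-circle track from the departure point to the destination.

+70.3°

Initial bearing θ₁ = atan2(sin Δλ cos φ₂, cos φ₁ sin φ₂ − sin φ₁ cos φ₂ cos Δλ) = 257.06°
Final bearing θ₂ = (initial bearing from the destination back to the start) + 180° = 327.39°
Δθ = θ₂ − θ₁ = +70.3°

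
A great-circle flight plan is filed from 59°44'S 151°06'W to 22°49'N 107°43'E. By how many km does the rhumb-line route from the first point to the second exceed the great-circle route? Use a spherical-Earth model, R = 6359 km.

Great circle: cos σ = sin φ₁ sin φ₂ + cos φ₁ cos φ₂ cos Δλ,  σ = 2.0098 rad → d_gc = 12780.3 km
Rhumb line: Δψ = +1.7169, q = Δφ/Δψ = 0.8392, d_rh = R√(Δφ²+q²Δλ²) = 13143.4 km
Excess = 13143.4 − 12780.3 = 363.1 ≈ 363 km

363 km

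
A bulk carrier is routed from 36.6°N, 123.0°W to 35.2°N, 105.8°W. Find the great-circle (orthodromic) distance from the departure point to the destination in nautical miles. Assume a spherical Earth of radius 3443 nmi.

cos σ = sin φ₁ sin φ₂ + cos φ₁ cos φ₂ cos Δλ
      = sin(36.60°)sin(35.20°) + cos(36.60°)cos(35.20°)cos(17.20°) = 0.9704
σ = 13.984° → d = Rσ = 3443·0.24407 = 840 nmi

840 nmi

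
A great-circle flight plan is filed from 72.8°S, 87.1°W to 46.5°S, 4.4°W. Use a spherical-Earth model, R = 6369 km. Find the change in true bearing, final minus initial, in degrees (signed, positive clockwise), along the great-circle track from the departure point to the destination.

-75.9°

Initial bearing θ₁ = atan2(sin Δλ cos φ₂, cos φ₁ sin φ₂ − sin φ₁ cos φ₂ cos Δλ) = 100.86°
Final bearing θ₂ = (initial bearing from the destination back to the start) + 180° = 24.95°
Δθ = θ₂ − θ₁ = -75.9°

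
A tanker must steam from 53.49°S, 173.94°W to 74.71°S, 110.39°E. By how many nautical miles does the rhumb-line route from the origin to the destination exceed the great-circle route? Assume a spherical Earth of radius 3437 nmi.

133 nmi

Great circle: cos σ = sin φ₁ sin φ₂ + cos φ₁ cos φ₂ cos Δλ,  σ = 0.6196 rad → d_gc = 2129.4 nmi
Rhumb line: Δψ = -0.8991, q = Δφ/Δψ = 0.4119, d_rh = R√(Δφ²+q²Δλ²) = 2262.0 nmi
Excess = 2262.0 − 2129.4 = 132.6 ≈ 133 nmi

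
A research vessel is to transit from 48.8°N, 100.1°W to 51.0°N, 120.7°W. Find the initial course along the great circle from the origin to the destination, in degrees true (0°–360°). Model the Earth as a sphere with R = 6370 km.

287.2°

N = sin Δλ·cos φ₂ = -0.2214;  D = cos φ₁ sin φ₂ − sin φ₁ cos φ₂ cos Δλ = +0.0687
initial course = atan2(N, D) = 287.23°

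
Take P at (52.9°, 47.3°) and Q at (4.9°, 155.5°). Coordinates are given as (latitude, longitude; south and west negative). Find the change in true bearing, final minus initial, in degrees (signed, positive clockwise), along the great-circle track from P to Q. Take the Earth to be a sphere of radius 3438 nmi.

Initial bearing θ₁ = atan2(sin Δλ cos φ₂, cos φ₁ sin φ₂ − sin φ₁ cos φ₂ cos Δλ) = 72.43°
Final bearing θ₂ = (initial bearing from the destination back to the start) + 180° = 144.75°
Δθ = θ₂ − θ₁ = +72.3°

+72.3°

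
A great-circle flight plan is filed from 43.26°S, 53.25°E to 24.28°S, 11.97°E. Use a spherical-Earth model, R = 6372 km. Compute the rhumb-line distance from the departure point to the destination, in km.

Δψ = ln[tan(π/4+φ₂/2)/tan(π/4+φ₁/2)] = +0.4020;  Δφ = +0.3313 rad,  Δλ = -0.7205 rad
q = Δφ/Δψ = 0.8240
d = R·√(Δφ² + q²Δλ²) = 6372·0.67985 = 4332 km

4332 km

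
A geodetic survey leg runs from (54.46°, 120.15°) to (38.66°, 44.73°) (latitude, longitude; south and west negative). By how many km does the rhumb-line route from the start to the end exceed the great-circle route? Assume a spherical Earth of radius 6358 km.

Great circle: cos σ = sin φ₁ sin φ₂ + cos φ₁ cos φ₂ cos Δλ,  σ = 0.8988 rad → d_gc = 5714.3 km
Rhumb line: Δψ = -0.4052, q = Δφ/Δψ = 0.6805, d_rh = R√(Δφ²+q²Δλ²) = 5958.9 km
Excess = 5958.9 − 5714.3 = 244.6 ≈ 245 km

245 km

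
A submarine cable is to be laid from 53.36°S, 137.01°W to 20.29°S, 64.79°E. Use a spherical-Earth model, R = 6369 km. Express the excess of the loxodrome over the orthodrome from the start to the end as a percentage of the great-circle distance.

22.3%

Great circle: σ = 1.8147 rad → d_gc = Rσ = 11557.7 km
Rhumb: Δφ = +0.5772, Δλ = -2.7611, Δψ = +0.7435, q = Δφ/Δψ = 0.7763 → d_rh = R√(Δφ²+q²Δλ²) = 14137.1 km
Excess = (14137.1 − 11557.7) / 11557.7 = 2579.4 / 11557.7 = 22.32% ≈ 22.3%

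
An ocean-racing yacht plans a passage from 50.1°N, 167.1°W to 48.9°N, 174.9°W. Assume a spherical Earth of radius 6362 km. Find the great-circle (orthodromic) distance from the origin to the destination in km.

Haversine: a = sin²(Δφ/2)+cos φ₁ cos φ₂ sin²(Δλ/2) = 0.00206;  σ = 2·atan2(√a,√(1−a))
σ = 5.203° → d = Rσ = 6362·0.09081 = 578 km

578 km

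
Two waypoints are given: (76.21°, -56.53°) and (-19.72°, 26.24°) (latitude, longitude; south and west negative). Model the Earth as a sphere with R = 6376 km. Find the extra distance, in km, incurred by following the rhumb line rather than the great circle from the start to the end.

421 km

Great circle: cos σ = sin φ₁ sin φ₂ + cos φ₁ cos φ₂ cos Δλ,  σ = 1.8749 rad → d_gc = 11954.50 km
Rhumb line: Δψ = -2.4638, q = Δφ/Δψ = 0.6796, d_rh = R√(Δφ²+q²Δλ²) = 12375.04 km
Excess = 12375.04 − 11954.50 = 420.54 ≈ 421 km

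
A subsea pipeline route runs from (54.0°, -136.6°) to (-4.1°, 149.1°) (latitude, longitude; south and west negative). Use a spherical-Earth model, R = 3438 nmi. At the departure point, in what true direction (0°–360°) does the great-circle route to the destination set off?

θ = atan2( sin Δλ·cos φ₂ ,  cos φ₁ sin φ₂ − sin φ₁ cos φ₂ cos Δλ )
  = atan2(-0.9602, -0.2604) = 254.83°

254.8°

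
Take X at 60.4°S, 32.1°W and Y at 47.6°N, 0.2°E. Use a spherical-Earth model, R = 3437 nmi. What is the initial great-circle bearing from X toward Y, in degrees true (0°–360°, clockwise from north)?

22.7°

N = sin Δλ·cos φ₂ = +0.3603;  D = cos φ₁ sin φ₂ − sin φ₁ cos φ₂ cos Δλ = +0.8603
initial course = atan2(N, D) = 22.72°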